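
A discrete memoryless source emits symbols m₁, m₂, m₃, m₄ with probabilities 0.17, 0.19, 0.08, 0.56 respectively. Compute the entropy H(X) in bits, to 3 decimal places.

1.650 bits

H = −Σ pᵢ log₂ pᵢ.
−0.17·log₂(0.17) = 0.4346
−0.19·log₂(0.19) = 0.4552
−0.08·log₂(0.08) = 0.2915
−0.56·log₂(0.56) = 0.4684
Sum ≈ 1.6498 → 1.650 bits.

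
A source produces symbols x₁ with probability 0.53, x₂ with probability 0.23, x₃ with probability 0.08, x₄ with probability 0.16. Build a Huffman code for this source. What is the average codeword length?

Repeatedly combine the two least-probable nodes; the expected code length is the sum of the merged weights.
merge 2/25 + 4/25 → 6/25
merge 23/100 + 6/25 → 47/100
merge 47/100 + 53/100 → 1
L = 6/25 + 47/100 + 1 = 171/100 = 1.71 bits/symbol.

1.71 bits/symbol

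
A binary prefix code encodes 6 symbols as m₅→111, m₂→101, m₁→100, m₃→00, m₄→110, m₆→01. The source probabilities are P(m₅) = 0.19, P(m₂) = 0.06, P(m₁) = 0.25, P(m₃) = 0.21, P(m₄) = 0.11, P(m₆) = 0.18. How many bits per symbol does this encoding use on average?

2.61 bits/symbol

L̄ = Σ pᵢ·ℓᵢ = 0.19·3 + 0.06·3 + 0.25·3 + 0.21·2 + 0.11·3 + 0.18·2 = 2.61 bits/symbol.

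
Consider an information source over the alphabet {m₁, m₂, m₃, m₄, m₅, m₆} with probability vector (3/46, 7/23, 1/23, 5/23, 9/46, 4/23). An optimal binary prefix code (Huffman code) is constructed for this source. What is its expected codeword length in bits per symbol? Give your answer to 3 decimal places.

Repeatedly combine the two least-probable nodes; the expected code length is the sum of the merged weights.
merge 1/23 + 3/46 → 5/46
merge 5/46 + 4/23 → 13/46
merge 9/46 + 5/23 → 19/46
merge 13/46 + 7/23 → 27/46
merge 19/46 + 27/46 → 1
L = 5/46 + 13/46 + 19/46 + 27/46 + 1 = 55/23 ≈ 2.391 bits/symbol.

2.391 bits/symbol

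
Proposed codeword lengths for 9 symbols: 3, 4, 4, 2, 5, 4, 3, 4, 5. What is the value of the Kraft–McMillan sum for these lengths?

0.8125

With common denominator 2^5 = 32: Σ 2^(−ℓᵢ) = 4/32 + 2/32 + 2/32 + 8/32 + 1/32 + 2/32 + 4/32 + 2/32 + 1/32 = 26/32 = 0.8125.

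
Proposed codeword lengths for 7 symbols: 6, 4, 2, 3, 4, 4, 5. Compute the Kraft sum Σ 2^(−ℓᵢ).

With common denominator 2^6 = 64: Σ 2^(−ℓᵢ) = 1/64 + 4/64 + 16/64 + 8/64 + 4/64 + 4/64 + 2/64 = 39/64 = 0.609375.

0.609375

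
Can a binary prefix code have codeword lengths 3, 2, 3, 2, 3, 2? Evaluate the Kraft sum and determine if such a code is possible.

1.125; no

With common denominator 2^3 = 8: Σ 2^(−ℓᵢ) = 1/8 + 2/8 + 1/8 + 2/8 + 1/8 + 2/8 = 9/8 = 1.125.
Kraft's inequality requires Σ ≤ 1; here Σ = 1.125 > 1, so no such prefix code exists.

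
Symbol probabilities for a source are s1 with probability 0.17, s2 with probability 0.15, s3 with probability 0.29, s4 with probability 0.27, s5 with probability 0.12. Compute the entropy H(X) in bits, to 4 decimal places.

H = −Σ pᵢ log₂ pᵢ.
−0.17·log₂(0.17) = 0.4346
−0.15·log₂(0.15) = 0.4105
−0.29·log₂(0.29) = 0.5179
−0.27·log₂(0.27) = 0.5100
−0.12·log₂(0.12) = 0.3671
Sum ≈ 2.2401 → 2.2401 bits.

2.2401 bits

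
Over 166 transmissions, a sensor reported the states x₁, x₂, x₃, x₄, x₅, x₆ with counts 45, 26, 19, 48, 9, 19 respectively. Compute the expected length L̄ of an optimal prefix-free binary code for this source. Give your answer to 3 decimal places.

Probabilities are the counts divided by 166.
Repeatedly combine the two least-probable nodes; the expected code length is the sum of the merged weights.
merge 9/166 + 19/166 → 14/83
merge 19/166 + 13/83 → 45/166
merge 14/83 + 45/166 → 73/166
merge 45/166 + 24/83 → 93/166
merge 73/166 + 93/166 → 1
L = 14/83 + 45/166 + 73/166 + 93/166 + 1 = 405/166 ≈ 2.440 bits/symbol.

2.440 bits/symbol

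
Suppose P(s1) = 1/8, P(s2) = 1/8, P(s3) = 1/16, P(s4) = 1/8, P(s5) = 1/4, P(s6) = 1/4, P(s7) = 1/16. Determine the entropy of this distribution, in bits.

Each probability is a power of 1/2, so log₂(1/p) is an integer.
H = Σ p·log₂(1/p) = 1/8·3 + 1/8·3 + 1/16·4 + 1/8·3 + 1/4·2 + 1/4·2 + 1/16·4 = 2.625 bits.

2.625 bits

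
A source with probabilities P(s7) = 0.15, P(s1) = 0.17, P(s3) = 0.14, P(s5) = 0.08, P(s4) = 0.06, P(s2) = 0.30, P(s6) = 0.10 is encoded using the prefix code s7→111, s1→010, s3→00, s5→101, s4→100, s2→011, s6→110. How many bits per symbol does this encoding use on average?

L̄ = Σ pᵢ·ℓᵢ = 0.15·3 + 0.17·3 + 0.14·2 + 0.08·3 + 0.06·3 + 0.30·3 + 0.10·3 = 2.86 bits/symbol.

2.86 bits/symbol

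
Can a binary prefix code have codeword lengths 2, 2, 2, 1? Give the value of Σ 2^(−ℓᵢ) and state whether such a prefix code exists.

1.25; no

With common denominator 2^2 = 4: Σ 2^(−ℓᵢ) = 1/4 + 1/4 + 1/4 + 2/4 = 5/4 = 1.25.
Kraft's inequality requires Σ ≤ 1; here Σ = 1.25 > 1, so no such prefix code exists.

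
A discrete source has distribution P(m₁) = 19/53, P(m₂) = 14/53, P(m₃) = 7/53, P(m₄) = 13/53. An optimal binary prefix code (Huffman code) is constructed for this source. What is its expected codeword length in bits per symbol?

2 bits/symbol

Repeatedly combine the two least-probable nodes; the expected code length is the sum of the merged weights.
merge 7/53 + 13/53 → 20/53
merge 14/53 + 19/53 → 33/53
merge 20/53 + 33/53 → 1
L = 20/53 + 33/53 + 1 = 2 bits/symbol.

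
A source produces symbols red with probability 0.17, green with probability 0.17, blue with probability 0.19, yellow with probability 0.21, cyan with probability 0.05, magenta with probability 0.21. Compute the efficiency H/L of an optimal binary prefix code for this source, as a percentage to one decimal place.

96.4%

Entropy H = −Σ p log₂ p ≈ 2.4861 bits.
Huffman merges: 1/20+17/100→11/50; 17/100+19/100→9/25; 21/100+21/100→21/50; 11/50+9/25→29/50; 21/50+29/50→1. L = 129/50 ≈ 2.5800.
Efficiency = H/L = 2.4861/2.5800 = 96.4%.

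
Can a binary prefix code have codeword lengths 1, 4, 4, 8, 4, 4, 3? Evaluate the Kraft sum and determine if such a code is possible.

With common denominator 2^8 = 256: Σ 2^(−ℓᵢ) = 128/256 + 16/256 + 16/256 + 1/256 + 16/256 + 16/256 + 32/256 = 225/256 = 0.87890625.
Kraft's inequality requires Σ ≤ 1; here Σ = 0.87890625 ≤ 1, so such a prefix code exists.

0.87890625; yes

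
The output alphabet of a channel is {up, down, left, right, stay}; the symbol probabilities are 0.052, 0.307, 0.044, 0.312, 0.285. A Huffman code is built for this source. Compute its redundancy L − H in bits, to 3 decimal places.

0.112 bits

Entropy H = −Σ p log₂ p ≈ 1.9835 bits.
Huffman merges: 11/250+13/250→12/125; 12/125+57/200→381/1000; 307/1000+39/125→619/1000; 381/1000+619/1000→1. L = 262/125 ≈ 2.0960.
L − H = 2.0960 − 1.9835 = 0.112 bits.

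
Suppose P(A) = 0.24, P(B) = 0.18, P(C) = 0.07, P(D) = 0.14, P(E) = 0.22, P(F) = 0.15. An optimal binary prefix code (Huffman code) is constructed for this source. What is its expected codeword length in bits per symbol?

2.54 bits/symbol

Repeatedly combine the two least-probable nodes; the expected code length is the sum of the merged weights.
merge 7/100 + 7/50 → 21/100
merge 3/20 + 9/50 → 33/100
merge 21/100 + 11/50 → 43/100
merge 6/25 + 33/100 → 57/100
merge 43/100 + 57/100 → 1
L = 21/100 + 33/100 + 43/100 + 57/100 + 1 = 127/50 = 2.54 bits/symbol.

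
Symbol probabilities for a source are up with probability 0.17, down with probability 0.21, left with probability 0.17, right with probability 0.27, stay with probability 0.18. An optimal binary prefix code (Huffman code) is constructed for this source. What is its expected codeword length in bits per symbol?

Repeatedly combine the two least-probable nodes; the expected code length is the sum of the merged weights.
merge 17/100 + 17/100 → 17/50
merge 9/50 + 21/100 → 39/100
merge 27/100 + 17/50 → 61/100
merge 39/100 + 61/100 → 1
L = 17/50 + 39/100 + 61/100 + 1 = 117/50 = 2.34 bits/symbol.

2.34 bits/symbol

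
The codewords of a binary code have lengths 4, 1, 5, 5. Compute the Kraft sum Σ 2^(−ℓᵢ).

0.625

With common denominator 2^5 = 32: Σ 2^(−ℓᵢ) = 2/32 + 16/32 + 1/32 + 1/32 = 20/32 = 0.625.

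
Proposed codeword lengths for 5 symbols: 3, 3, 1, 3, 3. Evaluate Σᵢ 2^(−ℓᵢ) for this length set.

With common denominator 2^3 = 8: Σ 2^(−ℓᵢ) = 1/8 + 1/8 + 4/8 + 1/8 + 1/8 = 8/8 = 1.

1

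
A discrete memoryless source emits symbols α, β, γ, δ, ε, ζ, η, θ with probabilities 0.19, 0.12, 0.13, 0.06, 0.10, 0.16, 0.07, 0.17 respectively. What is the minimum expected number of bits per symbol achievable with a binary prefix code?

2.94 bits/symbol

Repeatedly combine the two least-probable nodes; the expected code length is the sum of the merged weights.
merge 3/50 + 7/100 → 13/100
merge 1/10 + 3/25 → 11/50
merge 13/100 + 13/100 → 13/50
merge 4/25 + 17/100 → 33/100
merge 19/100 + 11/50 → 41/100
merge 13/50 + 33/100 → 59/100
merge 41/100 + 59/100 → 1
L = 13/100 + 11/50 + 13/50 + 33/100 + 41/100 + 59/100 + 1 = 147/50 = 2.94 bits/symbol.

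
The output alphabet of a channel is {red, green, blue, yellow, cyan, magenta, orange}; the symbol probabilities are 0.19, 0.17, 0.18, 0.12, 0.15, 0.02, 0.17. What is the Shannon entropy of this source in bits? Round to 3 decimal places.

2.660 bits

H = −Σ pᵢ log₂ pᵢ.
−0.19·log₂(0.19) = 0.4552
−0.17·log₂(0.17) = 0.4346
−0.18·log₂(0.18) = 0.4453
−0.12·log₂(0.12) = 0.3671
−0.15·log₂(0.15) = 0.4105
−0.02·log₂(0.02) = 0.1129
−0.17·log₂(0.17) = 0.4346
Sum ≈ 2.6602 → 2.660 bits.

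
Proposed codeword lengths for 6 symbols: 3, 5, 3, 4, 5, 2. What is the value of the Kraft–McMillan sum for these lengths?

With common denominator 2^5 = 32: Σ 2^(−ℓᵢ) = 4/32 + 1/32 + 4/32 + 2/32 + 1/32 + 8/32 = 20/32 = 0.625.

0.625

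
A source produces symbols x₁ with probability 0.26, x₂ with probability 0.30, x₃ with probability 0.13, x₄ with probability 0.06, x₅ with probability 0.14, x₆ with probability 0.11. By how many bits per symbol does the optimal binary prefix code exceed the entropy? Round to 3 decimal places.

Entropy H = −Σ p log₂ p ≈ 2.4000 bits.
Huffman merges: 3/50+11/100→17/100; 13/100+7/50→27/100; 17/100+13/50→43/100; 27/100+3/10→57/100; 43/100+57/100→1. L = 61/25 ≈ 2.4400.
L − H = 2.4400 − 2.4000 = 0.040 bits.

0.040 bits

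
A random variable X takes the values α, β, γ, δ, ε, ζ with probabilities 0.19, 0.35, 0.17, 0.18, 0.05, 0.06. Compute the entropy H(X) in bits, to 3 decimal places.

H = −Σ pᵢ log₂ pᵢ.
−0.19·log₂(0.19) = 0.4552
−0.35·log₂(0.35) = 0.5301
−0.17·log₂(0.17) = 0.4346
−0.18·log₂(0.18) = 0.4453
−0.05·log₂(0.05) = 0.2161
−0.06·log₂(0.06) = 0.2435
Sum ≈ 2.3249 → 2.325 bits.

2.325 bits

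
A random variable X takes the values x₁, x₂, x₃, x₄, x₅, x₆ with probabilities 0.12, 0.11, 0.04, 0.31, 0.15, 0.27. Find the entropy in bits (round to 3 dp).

2.347 bits

H = −Σ pᵢ log₂ pᵢ.
−0.12·log₂(0.12) = 0.3671
−0.11·log₂(0.11) = 0.3503
−0.04·log₂(0.04) = 0.1858
−0.31·log₂(0.31) = 0.5238
−0.15·log₂(0.15) = 0.4105
−0.27·log₂(0.27) = 0.5100
Sum ≈ 2.3475 → 2.347 bits.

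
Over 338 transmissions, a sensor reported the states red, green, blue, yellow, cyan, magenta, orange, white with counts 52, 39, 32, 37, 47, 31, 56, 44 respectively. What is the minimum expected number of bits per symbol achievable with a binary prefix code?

Probabilities are the counts divided by 338.
Repeatedly combine the two least-probable nodes; the expected code length is the sum of the merged weights.
merge 31/338 + 16/169 → 63/338
merge 37/338 + 3/26 → 38/169
merge 22/169 + 47/338 → 7/26
merge 2/13 + 28/169 → 54/169
merge 63/338 + 38/169 → 139/338
merge 7/26 + 54/169 → 199/338
merge 139/338 + 199/338 → 1
L = 63/338 + 38/169 + 7/26 + 54/169 + 139/338 + 199/338 + 1 = 3 bits/symbol.

3 bits/symbol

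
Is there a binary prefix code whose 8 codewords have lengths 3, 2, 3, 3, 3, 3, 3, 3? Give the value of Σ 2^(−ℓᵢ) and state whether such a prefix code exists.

1.125; no

With common denominator 2^3 = 8: Σ 2^(−ℓᵢ) = 1/8 + 2/8 + 1/8 + 1/8 + 1/8 + 1/8 + 1/8 + 1/8 = 9/8 = 1.125.
Kraft's inequality requires Σ ≤ 1; here Σ = 1.125 > 1, so no such prefix code exists.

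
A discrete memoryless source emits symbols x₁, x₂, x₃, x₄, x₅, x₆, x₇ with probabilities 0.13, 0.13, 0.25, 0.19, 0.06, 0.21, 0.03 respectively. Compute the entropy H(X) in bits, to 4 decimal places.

2.5886 bits

H = −Σ pᵢ log₂ pᵢ.
−0.13·log₂(0.13) = 0.3826
−0.13·log₂(0.13) = 0.3826
−0.25·log₂(0.25) = 0.5000
−0.19·log₂(0.19) = 0.4552
−0.06·log₂(0.06) = 0.2435
−0.21·log₂(0.21) = 0.4728
−0.03·log₂(0.03) = 0.1518
Sum ≈ 2.5886 → 2.5886 bits.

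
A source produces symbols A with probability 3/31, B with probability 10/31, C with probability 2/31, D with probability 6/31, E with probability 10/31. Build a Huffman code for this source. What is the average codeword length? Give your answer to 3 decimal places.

Repeatedly combine the two least-probable nodes; the expected code length is the sum of the merged weights.
merge 2/31 + 3/31 → 5/31
merge 5/31 + 6/31 → 11/31
merge 10/31 + 10/31 → 20/31
merge 11/31 + 20/31 → 1
L = 5/31 + 11/31 + 20/31 + 1 = 67/31 ≈ 2.161 bits/symbol.

2.161 bits/symbol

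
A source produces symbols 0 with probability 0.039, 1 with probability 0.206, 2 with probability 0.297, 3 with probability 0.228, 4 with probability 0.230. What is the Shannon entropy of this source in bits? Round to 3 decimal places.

H = −Σ pᵢ log₂ pᵢ.
−0.039·log₂(0.039) = 0.1825
−0.206·log₂(0.206) = 0.4695
−0.297·log₂(0.297) = 0.5202
−0.228·log₂(0.228) = 0.4863
−0.230·log₂(0.230) = 0.4877
Sum ≈ 2.1462 → 2.146 bits.

2.146 bits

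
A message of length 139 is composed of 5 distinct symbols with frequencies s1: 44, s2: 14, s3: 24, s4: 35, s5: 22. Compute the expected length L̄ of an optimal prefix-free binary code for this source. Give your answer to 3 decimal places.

2.259 bits/symbol

Probabilities are the counts divided by 139.
Repeatedly combine the two least-probable nodes; the expected code length is the sum of the merged weights.
merge 14/139 + 22/139 → 36/139
merge 24/139 + 35/139 → 59/139
merge 36/139 + 44/139 → 80/139
merge 59/139 + 80/139 → 1
L = 36/139 + 59/139 + 80/139 + 1 = 314/139 ≈ 2.259 bits/symbol.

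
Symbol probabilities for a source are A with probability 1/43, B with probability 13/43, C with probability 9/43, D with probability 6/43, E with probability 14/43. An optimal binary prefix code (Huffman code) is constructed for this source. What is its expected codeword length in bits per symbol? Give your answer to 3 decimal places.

2.163 bits/symbol

Repeatedly combine the two least-probable nodes; the expected code length is the sum of the merged weights.
merge 1/43 + 6/43 → 7/43
merge 7/43 + 9/43 → 16/43
merge 13/43 + 14/43 → 27/43
merge 16/43 + 27/43 → 1
L = 7/43 + 16/43 + 27/43 + 1 = 93/43 ≈ 2.163 bits/symbol.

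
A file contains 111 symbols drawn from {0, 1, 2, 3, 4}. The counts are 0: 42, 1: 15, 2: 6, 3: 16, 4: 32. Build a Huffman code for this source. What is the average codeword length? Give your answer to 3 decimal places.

Probabilities are the counts divided by 111.
Repeatedly combine the two least-probable nodes; the expected code length is the sum of the merged weights.
merge 2/37 + 5/37 → 7/37
merge 16/111 + 7/37 → 1/3
merge 32/111 + 1/3 → 23/37
merge 14/37 + 23/37 → 1
L = 7/37 + 1/3 + 23/37 + 1 = 238/111 ≈ 2.144 bits/symbol.

2.144 bits/symbol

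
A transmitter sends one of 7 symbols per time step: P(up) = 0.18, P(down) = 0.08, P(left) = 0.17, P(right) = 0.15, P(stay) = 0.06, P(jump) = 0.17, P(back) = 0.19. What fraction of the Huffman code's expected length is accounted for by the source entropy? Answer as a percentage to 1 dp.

98.0%

Entropy H = −Σ p log₂ p ≈ 2.7153 bits.
Huffman merges: 3/50+2/25→7/50; 7/50+3/20→29/100; 17/100+17/100→17/50; 9/50+19/100→37/100; 29/100+17/50→63/100; 37/100+63/100→1. L = 277/100 ≈ 2.7700.
Efficiency = H/L = 2.7153/2.7700 = 98.0%.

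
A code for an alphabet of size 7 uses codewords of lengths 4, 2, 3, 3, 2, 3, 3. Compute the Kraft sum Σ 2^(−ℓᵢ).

1.0625

With common denominator 2^4 = 16: Σ 2^(−ℓᵢ) = 1/16 + 4/16 + 2/16 + 2/16 + 4/16 + 2/16 + 2/16 = 17/16 = 1.0625.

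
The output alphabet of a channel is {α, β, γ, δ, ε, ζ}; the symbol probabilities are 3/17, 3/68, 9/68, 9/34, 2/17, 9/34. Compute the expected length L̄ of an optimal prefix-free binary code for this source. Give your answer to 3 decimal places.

2.456 bits/symbol

Repeatedly combine the two least-probable nodes; the expected code length is the sum of the merged weights.
merge 3/68 + 2/17 → 11/68
merge 9/68 + 11/68 → 5/17
merge 3/17 + 9/34 → 15/34
merge 9/34 + 5/17 → 19/34
merge 15/34 + 19/34 → 1
L = 11/68 + 5/17 + 15/34 + 19/34 + 1 = 167/68 ≈ 2.456 bits/symbol.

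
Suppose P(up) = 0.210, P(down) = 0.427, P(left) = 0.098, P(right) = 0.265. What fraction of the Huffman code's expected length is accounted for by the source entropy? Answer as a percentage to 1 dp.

97.5%

Entropy H = −Σ p log₂ p ≈ 1.8332 bits.
Huffman merges: 49/500+21/100→77/250; 53/200+77/250→573/1000; 427/1000+573/1000→1. L = 1881/1000 ≈ 1.8810.
Efficiency = H/L = 1.8332/1.8810 = 97.5%.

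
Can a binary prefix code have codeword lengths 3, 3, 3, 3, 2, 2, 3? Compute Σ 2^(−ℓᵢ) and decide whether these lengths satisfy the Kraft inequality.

With common denominator 2^3 = 8: Σ 2^(−ℓᵢ) = 1/8 + 1/8 + 1/8 + 1/8 + 2/8 + 2/8 + 1/8 = 9/8 = 1.125.
Kraft's inequality requires Σ ≤ 1; here Σ = 1.125 > 1, so no such prefix code exists.

1.125; no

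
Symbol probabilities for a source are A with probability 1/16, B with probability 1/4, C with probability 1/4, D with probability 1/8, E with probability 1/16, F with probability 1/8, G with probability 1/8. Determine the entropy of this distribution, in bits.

Each probability is a power of 1/2, so log₂(1/p) is an integer.
H = Σ p·log₂(1/p) = 1/16·4 + 1/4·2 + 1/4·2 + 1/8·3 + 1/16·4 + 1/8·3 + 1/8·3 = 2.625 bits.

2.625 bits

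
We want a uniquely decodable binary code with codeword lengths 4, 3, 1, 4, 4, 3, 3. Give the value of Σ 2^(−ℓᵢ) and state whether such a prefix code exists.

With common denominator 2^4 = 16: Σ 2^(−ℓᵢ) = 1/16 + 2/16 + 8/16 + 1/16 + 1/16 + 2/16 + 2/16 = 17/16 = 1.0625.
Kraft's inequality requires Σ ≤ 1; here Σ = 1.0625 > 1, so no such prefix code exists.

1.0625; no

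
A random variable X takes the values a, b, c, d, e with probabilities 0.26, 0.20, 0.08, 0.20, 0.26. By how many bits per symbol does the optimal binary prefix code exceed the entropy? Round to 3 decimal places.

Entropy H = −Σ p log₂ p ≈ 2.2309 bits.
Huffman merges: 2/25+1/5→7/25; 1/5+13/50→23/50; 13/50+7/25→27/50; 23/50+27/50→1. L = 57/25 ≈ 2.2800.
L − H = 2.2800 − 2.2309 = 0.049 bits.

0.049 bits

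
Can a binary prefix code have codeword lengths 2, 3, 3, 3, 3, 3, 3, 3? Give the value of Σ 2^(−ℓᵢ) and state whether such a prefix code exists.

With common denominator 2^3 = 8: Σ 2^(−ℓᵢ) = 2/8 + 1/8 + 1/8 + 1/8 + 1/8 + 1/8 + 1/8 + 1/8 = 9/8 = 1.125.
Kraft's inequality requires Σ ≤ 1; here Σ = 1.125 > 1, so no such prefix code exists.

1.125; no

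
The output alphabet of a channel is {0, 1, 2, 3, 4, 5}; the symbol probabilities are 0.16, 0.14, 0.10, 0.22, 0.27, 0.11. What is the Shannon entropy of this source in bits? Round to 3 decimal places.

H = −Σ pᵢ log₂ pᵢ.
−0.16·log₂(0.16) = 0.4230
−0.14·log₂(0.14) = 0.3971
−0.10·log₂(0.10) = 0.3322
−0.22·log₂(0.22) = 0.4806
−0.27·log₂(0.27) = 0.5100
−0.11·log₂(0.11) = 0.3503
Sum ≈ 2.4932 → 2.493 bits.

2.493 bits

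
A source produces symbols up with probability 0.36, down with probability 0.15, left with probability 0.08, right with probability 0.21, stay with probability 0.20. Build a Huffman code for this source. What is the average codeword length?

2.23 bits/symbol

Repeatedly combine the two least-probable nodes; the expected code length is the sum of the merged weights.
merge 2/25 + 3/20 → 23/100
merge 1/5 + 21/100 → 41/100
merge 23/100 + 9/25 → 59/100
merge 41/100 + 59/100 → 1
L = 23/100 + 41/100 + 59/100 + 1 = 223/100 = 2.23 bits/symbol.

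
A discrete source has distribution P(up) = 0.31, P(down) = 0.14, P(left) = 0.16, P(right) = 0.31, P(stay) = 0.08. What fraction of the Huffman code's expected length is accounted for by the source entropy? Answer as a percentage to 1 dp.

97.3%

Entropy H = −Σ p log₂ p ≈ 2.1592 bits.
Huffman merges: 2/25+7/50→11/50; 4/25+11/50→19/50; 31/100+31/100→31/50; 19/50+31/50→1. L = 111/50 ≈ 2.2200.
Efficiency = H/L = 2.1592/2.2200 = 97.3%.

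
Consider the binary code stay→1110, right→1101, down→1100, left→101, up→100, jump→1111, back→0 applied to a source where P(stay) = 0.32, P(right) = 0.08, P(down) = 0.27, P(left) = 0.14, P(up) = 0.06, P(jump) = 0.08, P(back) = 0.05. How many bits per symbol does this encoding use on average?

L̄ = Σ pᵢ·ℓᵢ = 0.32·4 + 0.08·4 + 0.27·4 + 0.14·3 + 0.06·3 + 0.08·4 + 0.05·1 = 3.65 bits/symbol.

3.65 bits/symbol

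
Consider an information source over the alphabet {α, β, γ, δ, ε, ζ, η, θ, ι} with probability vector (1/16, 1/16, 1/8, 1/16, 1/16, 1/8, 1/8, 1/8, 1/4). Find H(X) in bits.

3 bits

Each probability is a power of 1/2, so log₂(1/p) is an integer.
H = Σ p·log₂(1/p) = 1/16·4 + 1/16·4 + 1/8·3 + 1/16·4 + 1/16·4 + 1/8·3 + 1/8·3 + 1/8·3 + 1/4·2 = 3 bits.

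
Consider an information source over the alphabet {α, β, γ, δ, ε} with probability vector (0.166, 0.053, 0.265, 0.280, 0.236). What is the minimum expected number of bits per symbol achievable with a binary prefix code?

2.219 bits/symbol

Repeatedly combine the two least-probable nodes; the expected code length is the sum of the merged weights.
merge 53/1000 + 83/500 → 219/1000
merge 219/1000 + 59/250 → 91/200
merge 53/200 + 7/25 → 109/200
merge 91/200 + 109/200 → 1
L = 219/1000 + 91/200 + 109/200 + 1 = 2219/1000 = 2.219 bits/symbol.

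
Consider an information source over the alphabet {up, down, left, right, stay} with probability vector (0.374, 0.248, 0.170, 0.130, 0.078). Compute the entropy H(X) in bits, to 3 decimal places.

2.134 bits

H = −Σ pᵢ log₂ pᵢ.
−0.374·log₂(0.374) = 0.5307
−0.248·log₂(0.248) = 0.4989
−0.170·log₂(0.170) = 0.4346
−0.130·log₂(0.130) = 0.3826
−0.078·log₂(0.078) = 0.2871
Sum ≈ 2.1338 → 2.134 bits.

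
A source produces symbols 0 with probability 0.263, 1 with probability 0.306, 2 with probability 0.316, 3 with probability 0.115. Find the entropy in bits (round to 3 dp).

H = −Σ pᵢ log₂ pᵢ.
−0.263·log₂(0.263) = 0.5068
−0.306·log₂(0.306) = 0.5228
−0.316·log₂(0.316) = 0.5252
−0.115·log₂(0.115) = 0.3588
Sum ≈ 1.9136 → 1.914 bits.

1.914 bits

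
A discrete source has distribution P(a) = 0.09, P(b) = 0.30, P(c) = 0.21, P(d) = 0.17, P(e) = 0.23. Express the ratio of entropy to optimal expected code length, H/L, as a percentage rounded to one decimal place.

Entropy H = −Σ p log₂ p ≈ 2.2288 bits.
Huffman merges: 9/100+17/100→13/50; 21/100+23/100→11/25; 13/50+3/10→14/25; 11/25+14/25→1. L = 113/50 ≈ 2.2600.
Efficiency = H/L = 2.2288/2.2600 = 98.6%.

98.6%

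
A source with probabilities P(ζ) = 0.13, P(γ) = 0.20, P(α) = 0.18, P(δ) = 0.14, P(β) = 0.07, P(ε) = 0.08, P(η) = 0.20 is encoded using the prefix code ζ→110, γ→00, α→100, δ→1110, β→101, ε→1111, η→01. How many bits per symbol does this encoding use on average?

L̄ = Σ pᵢ·ℓᵢ = 0.13·3 + 0.20·2 + 0.18·3 + 0.14·4 + 0.07·3 + 0.08·4 + 0.20·2 = 2.82 bits/symbol.

2.82 bits/symbol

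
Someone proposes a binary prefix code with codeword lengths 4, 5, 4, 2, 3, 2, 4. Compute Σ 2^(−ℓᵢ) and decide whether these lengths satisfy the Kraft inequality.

0.84375; yes

With common denominator 2^5 = 32: Σ 2^(−ℓᵢ) = 2/32 + 1/32 + 2/32 + 8/32 + 4/32 + 8/32 + 2/32 = 27/32 = 0.84375.
Kraft's inequality requires Σ ≤ 1; here Σ = 0.84375 ≤ 1, so such a prefix code exists.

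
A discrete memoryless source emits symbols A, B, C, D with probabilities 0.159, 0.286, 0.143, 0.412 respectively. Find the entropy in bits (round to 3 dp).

H = −Σ pᵢ log₂ pᵢ.
−0.159·log₂(0.159) = 0.4218
−0.286·log₂(0.286) = 0.5165
−0.143·log₂(0.143) = 0.4012
−0.412·log₂(0.412) = 0.5271
Sum ≈ 1.8666 → 1.867 bits.

1.867 bits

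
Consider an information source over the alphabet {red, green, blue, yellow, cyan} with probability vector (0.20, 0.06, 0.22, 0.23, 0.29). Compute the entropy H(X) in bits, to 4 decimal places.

2.1941 bits

H = −Σ pᵢ log₂ pᵢ.
−0.20·log₂(0.20) = 0.4644
−0.06·log₂(0.06) = 0.2435
−0.22·log₂(0.22) = 0.4806
−0.23·log₂(0.23) = 0.4877
−0.29·log₂(0.29) = 0.5179
Sum ≈ 2.1941 → 2.1941 bits.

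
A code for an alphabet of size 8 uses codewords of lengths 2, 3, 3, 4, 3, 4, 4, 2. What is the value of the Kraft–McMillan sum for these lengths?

With common denominator 2^4 = 16: Σ 2^(−ℓᵢ) = 4/16 + 2/16 + 2/16 + 1/16 + 2/16 + 1/16 + 1/16 + 4/16 = 17/16 = 1.0625.

1.0625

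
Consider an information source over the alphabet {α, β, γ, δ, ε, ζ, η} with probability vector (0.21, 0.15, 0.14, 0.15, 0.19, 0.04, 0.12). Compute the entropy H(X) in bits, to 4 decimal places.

2.6991 bits

H = −Σ pᵢ log₂ pᵢ.
−0.21·log₂(0.21) = 0.4728
−0.15·log₂(0.15) = 0.4105
−0.14·log₂(0.14) = 0.3971
−0.15·log₂(0.15) = 0.4105
−0.19·log₂(0.19) = 0.4552
−0.04·log₂(0.04) = 0.1858
−0.12·log₂(0.12) = 0.3671
Sum ≈ 2.6991 → 2.6991 bits.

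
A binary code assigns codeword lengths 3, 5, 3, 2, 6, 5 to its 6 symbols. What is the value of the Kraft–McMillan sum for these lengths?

With common denominator 2^6 = 64: Σ 2^(−ℓᵢ) = 8/64 + 2/64 + 8/64 + 16/64 + 1/64 + 2/64 = 37/64 = 0.578125.

0.578125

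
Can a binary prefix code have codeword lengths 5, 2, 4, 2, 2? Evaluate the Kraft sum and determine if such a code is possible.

With common denominator 2^5 = 32: Σ 2^(−ℓᵢ) = 1/32 + 8/32 + 2/32 + 8/32 + 8/32 = 27/32 = 0.84375.
Kraft's inequality requires Σ ≤ 1; here Σ = 0.84375 ≤ 1, so such a prefix code exists.

0.84375; yes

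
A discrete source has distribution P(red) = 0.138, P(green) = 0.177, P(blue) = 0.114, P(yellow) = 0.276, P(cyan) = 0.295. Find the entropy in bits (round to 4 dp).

H = −Σ pᵢ log₂ pᵢ.
−0.138·log₂(0.138) = 0.3943
−0.177·log₂(0.177) = 0.4422
−0.114·log₂(0.114) = 0.3571
−0.276·log₂(0.276) = 0.5126
−0.295·log₂(0.295) = 0.5196
Sum ≈ 2.2258 → 2.2258 bits.

2.2258 bits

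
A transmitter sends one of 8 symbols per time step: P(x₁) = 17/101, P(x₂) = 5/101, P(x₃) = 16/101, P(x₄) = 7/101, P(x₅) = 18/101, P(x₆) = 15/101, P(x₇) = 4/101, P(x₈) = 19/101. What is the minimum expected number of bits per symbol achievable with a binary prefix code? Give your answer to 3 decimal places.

Repeatedly combine the two least-probable nodes; the expected code length is the sum of the merged weights.
merge 4/101 + 5/101 → 9/101
merge 7/101 + 9/101 → 16/101
merge 15/101 + 16/101 → 31/101
merge 16/101 + 17/101 → 33/101
merge 18/101 + 19/101 → 37/101
merge 31/101 + 33/101 → 64/101
merge 37/101 + 64/101 → 1
L = 9/101 + 16/101 + 31/101 + 33/101 + 37/101 + 64/101 + 1 = 291/101 ≈ 2.881 bits/symbol.

2.881 bits/symbol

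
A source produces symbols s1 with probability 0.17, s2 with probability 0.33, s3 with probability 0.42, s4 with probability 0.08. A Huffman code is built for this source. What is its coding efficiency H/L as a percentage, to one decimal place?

Entropy H = −Σ p log₂ p ≈ 1.7796 bits.
Huffman merges: 2/25+17/100→1/4; 1/4+33/100→29/50; 21/50+29/50→1. L = 183/100 ≈ 1.8300.
Efficiency = H/L = 1.7796/1.8300 = 97.2%.

97.2%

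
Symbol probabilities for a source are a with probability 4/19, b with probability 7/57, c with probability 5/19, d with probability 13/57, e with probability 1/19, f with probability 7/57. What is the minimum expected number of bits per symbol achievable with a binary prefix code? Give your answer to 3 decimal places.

2.474 bits/symbol

Repeatedly combine the two least-probable nodes; the expected code length is the sum of the merged weights.
merge 1/19 + 7/57 → 10/57
merge 7/57 + 10/57 → 17/57
merge 4/19 + 13/57 → 25/57
merge 5/19 + 17/57 → 32/57
merge 25/57 + 32/57 → 1
L = 10/57 + 17/57 + 25/57 + 32/57 + 1 = 47/19 ≈ 2.474 bits/symbol.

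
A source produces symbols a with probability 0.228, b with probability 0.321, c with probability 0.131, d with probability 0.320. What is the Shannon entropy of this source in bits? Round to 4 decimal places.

1.9227 bits

H = −Σ pᵢ log₂ pᵢ.
−0.228·log₂(0.228) = 0.4863
−0.321·log₂(0.321) = 0.5262
−0.131·log₂(0.131) = 0.3841
−0.320·log₂(0.320) = 0.5260
Sum ≈ 1.9227 → 1.9227 bits.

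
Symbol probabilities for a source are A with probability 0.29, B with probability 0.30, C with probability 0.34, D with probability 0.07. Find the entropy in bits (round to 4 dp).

H = −Σ pᵢ log₂ pᵢ.
−0.29·log₂(0.29) = 0.5179
−0.30·log₂(0.30) = 0.5211
−0.34·log₂(0.34) = 0.5292
−0.07·log₂(0.07) = 0.2686
Sum ≈ 1.8367 → 1.8367 bits.

1.8367 bits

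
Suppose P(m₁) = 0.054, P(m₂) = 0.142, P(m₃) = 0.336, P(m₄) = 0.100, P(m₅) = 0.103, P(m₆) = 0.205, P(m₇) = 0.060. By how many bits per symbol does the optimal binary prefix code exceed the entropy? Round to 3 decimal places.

Entropy H = −Σ p log₂ p ≈ 2.5381 bits.
Huffman merges: 27/500+3/50→57/500; 1/10+103/1000→203/1000; 57/500+71/500→32/125; 203/1000+41/200→51/125; 32/125+42/125→74/125; 51/125+74/125→1. L = 2573/1000 ≈ 2.5730.
L − H = 2.5730 − 2.5381 = 0.035 bits.

0.035 bits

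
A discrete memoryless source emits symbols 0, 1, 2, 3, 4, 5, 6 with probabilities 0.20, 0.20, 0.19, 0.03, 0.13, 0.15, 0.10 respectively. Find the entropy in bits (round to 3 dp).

H = −Σ pᵢ log₂ pᵢ.
−0.20·log₂(0.20) = 0.4644
−0.20·log₂(0.20) = 0.4644
−0.19·log₂(0.19) = 0.4552
−0.03·log₂(0.03) = 0.1518
−0.13·log₂(0.13) = 0.3826
−0.15·log₂(0.15) = 0.4105
−0.10·log₂(0.10) = 0.3322
Sum ≈ 2.6611 → 2.661 bits.

2.661 bits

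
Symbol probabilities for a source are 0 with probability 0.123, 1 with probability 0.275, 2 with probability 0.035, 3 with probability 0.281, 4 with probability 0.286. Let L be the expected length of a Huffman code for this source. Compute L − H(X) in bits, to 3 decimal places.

0.074 bits

Entropy H = −Σ p log₂ p ≈ 2.0844 bits.
Huffman merges: 7/200+123/1000→79/500; 79/500+11/40→433/1000; 281/1000+143/500→567/1000; 433/1000+567/1000→1. L = 1079/500 ≈ 2.1580.
L − H = 2.1580 − 2.0844 = 0.074 bits.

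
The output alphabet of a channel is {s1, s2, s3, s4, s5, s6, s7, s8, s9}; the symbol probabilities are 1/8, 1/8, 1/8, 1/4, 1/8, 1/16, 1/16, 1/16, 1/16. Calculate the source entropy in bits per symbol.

3 bits

Each probability is a power of 1/2, so log₂(1/p) is an integer.
H = Σ p·log₂(1/p) = 1/8·3 + 1/8·3 + 1/8·3 + 1/4·2 + 1/8·3 + 1/16·4 + 1/16·4 + 1/16·4 + 1/16·4 = 3 bits.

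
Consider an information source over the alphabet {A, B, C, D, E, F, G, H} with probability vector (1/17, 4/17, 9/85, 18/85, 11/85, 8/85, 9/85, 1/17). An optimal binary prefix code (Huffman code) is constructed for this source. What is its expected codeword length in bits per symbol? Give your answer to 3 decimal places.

Repeatedly combine the two least-probable nodes; the expected code length is the sum of the merged weights.
merge 1/17 + 1/17 → 2/17
merge 8/85 + 9/85 → 1/5
merge 9/85 + 2/17 → 19/85
merge 11/85 + 1/5 → 28/85
merge 18/85 + 19/85 → 37/85
merge 4/17 + 28/85 → 48/85
merge 37/85 + 48/85 → 1
L = 2/17 + 1/5 + 19/85 + 28/85 + 37/85 + 48/85 + 1 = 244/85 ≈ 2.871 bits/symbol.

2.871 bits/symbol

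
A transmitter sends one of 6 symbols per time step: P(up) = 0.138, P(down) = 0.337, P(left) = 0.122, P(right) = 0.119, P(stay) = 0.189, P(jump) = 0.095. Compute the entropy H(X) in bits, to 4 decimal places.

2.4357 bits

H = −Σ pᵢ log₂ pᵢ.
−0.138·log₂(0.138) = 0.3943
−0.337·log₂(0.337) = 0.5288
−0.122·log₂(0.122) = 0.3703
−0.119·log₂(0.119) = 0.3654
−0.189·log₂(0.189) = 0.4543
−0.095·log₂(0.095) = 0.3226
Sum ≈ 2.4357 → 2.4357 bits.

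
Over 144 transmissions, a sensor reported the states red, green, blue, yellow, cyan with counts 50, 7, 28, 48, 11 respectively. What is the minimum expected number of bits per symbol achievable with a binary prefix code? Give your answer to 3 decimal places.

Probabilities are the counts divided by 144.
Repeatedly combine the two least-probable nodes; the expected code length is the sum of the merged weights.
merge 7/144 + 11/144 → 1/8
merge 1/8 + 7/36 → 23/72
merge 23/72 + 1/3 → 47/72
merge 25/72 + 47/72 → 1
L = 1/8 + 23/72 + 47/72 + 1 = 151/72 ≈ 2.097 bits/symbol.

2.097 bits/symbol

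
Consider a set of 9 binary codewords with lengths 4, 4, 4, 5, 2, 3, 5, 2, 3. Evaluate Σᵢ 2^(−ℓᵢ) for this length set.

1

With common denominator 2^5 = 32: Σ 2^(−ℓᵢ) = 2/32 + 2/32 + 2/32 + 1/32 + 8/32 + 4/32 + 1/32 + 8/32 + 4/32 = 32/32 = 1.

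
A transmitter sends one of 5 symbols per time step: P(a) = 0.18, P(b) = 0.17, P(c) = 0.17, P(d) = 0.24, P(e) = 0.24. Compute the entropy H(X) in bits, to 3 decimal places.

H = −Σ pᵢ log₂ pᵢ.
−0.18·log₂(0.18) = 0.4453
−0.17·log₂(0.17) = 0.4346
−0.17·log₂(0.17) = 0.4346
−0.24·log₂(0.24) = 0.4941
−0.24·log₂(0.24) = 0.4941
Sum ≈ 2.3028 → 2.303 bits.

2.303 bits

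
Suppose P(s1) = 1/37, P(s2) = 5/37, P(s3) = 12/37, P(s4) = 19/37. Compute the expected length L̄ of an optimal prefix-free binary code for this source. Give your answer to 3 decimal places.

Repeatedly combine the two least-probable nodes; the expected code length is the sum of the merged weights.
merge 1/37 + 5/37 → 6/37
merge 6/37 + 12/37 → 18/37
merge 18/37 + 19/37 → 1
L = 6/37 + 18/37 + 1 = 61/37 ≈ 1.649 bits/symbol.

1.649 bits/symbol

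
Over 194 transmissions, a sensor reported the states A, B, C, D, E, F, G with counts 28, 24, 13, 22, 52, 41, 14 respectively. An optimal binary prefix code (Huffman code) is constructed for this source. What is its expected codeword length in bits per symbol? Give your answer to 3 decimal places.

2.660 bits/symbol

Probabilities are the counts divided by 194.
Repeatedly combine the two least-probable nodes; the expected code length is the sum of the merged weights.
merge 13/194 + 7/97 → 27/194
merge 11/97 + 12/97 → 23/97
merge 27/194 + 14/97 → 55/194
merge 41/194 + 23/97 → 87/194
merge 26/97 + 55/194 → 107/194
merge 87/194 + 107/194 → 1
L = 27/194 + 23/97 + 55/194 + 87/194 + 107/194 + 1 = 258/97 ≈ 2.660 bits/symbol.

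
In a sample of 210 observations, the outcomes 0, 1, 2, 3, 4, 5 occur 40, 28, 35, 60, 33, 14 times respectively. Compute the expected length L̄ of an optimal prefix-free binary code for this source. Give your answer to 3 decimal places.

2.524 bits/symbol

Probabilities are the counts divided by 210.
Repeatedly combine the two least-probable nodes; the expected code length is the sum of the merged weights.
merge 1/15 + 2/15 → 1/5
merge 11/70 + 1/6 → 34/105
merge 4/21 + 1/5 → 41/105
merge 2/7 + 34/105 → 64/105
merge 41/105 + 64/105 → 1
L = 1/5 + 34/105 + 41/105 + 64/105 + 1 = 53/21 ≈ 2.524 bits/symbol.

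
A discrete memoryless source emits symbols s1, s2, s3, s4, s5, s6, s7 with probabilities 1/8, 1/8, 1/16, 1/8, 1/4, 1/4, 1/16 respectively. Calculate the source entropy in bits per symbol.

Each probability is a power of 1/2, so log₂(1/p) is an integer.
H = Σ p·log₂(1/p) = 1/8·3 + 1/8·3 + 1/16·4 + 1/8·3 + 1/4·2 + 1/4·2 + 1/16·4 = 2.625 bits.

2.625 bits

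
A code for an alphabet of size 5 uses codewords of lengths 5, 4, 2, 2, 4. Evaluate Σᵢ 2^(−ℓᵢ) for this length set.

With common denominator 2^5 = 32: Σ 2^(−ℓᵢ) = 1/32 + 2/32 + 8/32 + 8/32 + 2/32 = 21/32 = 0.65625.

0.65625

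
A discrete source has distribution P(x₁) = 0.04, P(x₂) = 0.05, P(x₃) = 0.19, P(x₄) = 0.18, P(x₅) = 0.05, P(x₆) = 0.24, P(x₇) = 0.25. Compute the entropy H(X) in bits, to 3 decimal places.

H = −Σ pᵢ log₂ pᵢ.
−0.04·log₂(0.04) = 0.1858
−0.05·log₂(0.05) = 0.2161
−0.19·log₂(0.19) = 0.4552
−0.18·log₂(0.18) = 0.4453
−0.05·log₂(0.05) = 0.2161
−0.24·log₂(0.24) = 0.4941
−0.25·log₂(0.25) = 0.5000
Sum ≈ 2.5126 → 2.513 bits.

2.513 bits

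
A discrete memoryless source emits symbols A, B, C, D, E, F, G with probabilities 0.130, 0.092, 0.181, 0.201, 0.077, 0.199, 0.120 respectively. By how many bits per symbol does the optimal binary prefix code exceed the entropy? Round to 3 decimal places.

0.043 bits

Entropy H = −Σ p log₂ p ≈ 2.7263 bits.
Huffman merges: 77/1000+23/250→169/1000; 3/25+13/100→1/4; 169/1000+181/1000→7/20; 199/1000+201/1000→2/5; 1/4+7/20→3/5; 2/5+3/5→1. L = 2769/1000 ≈ 2.7690.
L − H = 2.7690 − 2.7263 = 0.043 bits.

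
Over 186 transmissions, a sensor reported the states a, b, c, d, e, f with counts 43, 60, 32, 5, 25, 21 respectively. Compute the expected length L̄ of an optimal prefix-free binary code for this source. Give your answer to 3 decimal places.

Probabilities are the counts divided by 186.
Repeatedly combine the two least-probable nodes; the expected code length is the sum of the merged weights.
merge 5/186 + 7/62 → 13/93
merge 25/186 + 13/93 → 17/62
merge 16/93 + 43/186 → 25/62
merge 17/62 + 10/31 → 37/62
merge 25/62 + 37/62 → 1
L = 13/93 + 17/62 + 25/62 + 37/62 + 1 = 449/186 ≈ 2.414 bits/symbol.

2.414 bits/symbol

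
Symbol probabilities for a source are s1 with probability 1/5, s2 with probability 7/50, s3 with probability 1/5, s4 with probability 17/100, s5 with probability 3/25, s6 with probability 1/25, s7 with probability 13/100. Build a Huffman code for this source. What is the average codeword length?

2.76 bits/symbol

Repeatedly combine the two least-probable nodes; the expected code length is the sum of the merged weights.
merge 1/25 + 3/25 → 4/25
merge 13/100 + 7/50 → 27/100
merge 4/25 + 17/100 → 33/100
merge 1/5 + 1/5 → 2/5
merge 27/100 + 33/100 → 3/5
merge 2/5 + 3/5 → 1
L = 4/25 + 27/100 + 33/100 + 2/5 + 3/5 + 1 = 69/25 = 2.76 bits/symbol.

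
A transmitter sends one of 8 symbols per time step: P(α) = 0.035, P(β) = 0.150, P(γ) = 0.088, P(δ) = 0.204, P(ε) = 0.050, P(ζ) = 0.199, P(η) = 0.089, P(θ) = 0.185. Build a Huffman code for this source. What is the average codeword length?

2.855 bits/symbol

Repeatedly combine the two least-probable nodes; the expected code length is the sum of the merged weights.
merge 7/200 + 1/20 → 17/200
merge 17/200 + 11/125 → 173/1000
merge 89/1000 + 3/20 → 239/1000
merge 173/1000 + 37/200 → 179/500
merge 199/1000 + 51/250 → 403/1000
merge 239/1000 + 179/500 → 597/1000
merge 403/1000 + 597/1000 → 1
L = 17/200 + 173/1000 + 239/1000 + 179/500 + 403/1000 + 597/1000 + 1 = 571/200 = 2.855 bits/symbol.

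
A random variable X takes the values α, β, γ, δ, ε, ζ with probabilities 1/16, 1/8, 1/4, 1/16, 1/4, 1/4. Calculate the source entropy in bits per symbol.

2.375 bits

Each probability is a power of 1/2, so log₂(1/p) is an integer.
H = Σ p·log₂(1/p) = 1/16·4 + 1/8·3 + 1/4·2 + 1/16·4 + 1/4·2 + 1/4·2 = 2.375 bits.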